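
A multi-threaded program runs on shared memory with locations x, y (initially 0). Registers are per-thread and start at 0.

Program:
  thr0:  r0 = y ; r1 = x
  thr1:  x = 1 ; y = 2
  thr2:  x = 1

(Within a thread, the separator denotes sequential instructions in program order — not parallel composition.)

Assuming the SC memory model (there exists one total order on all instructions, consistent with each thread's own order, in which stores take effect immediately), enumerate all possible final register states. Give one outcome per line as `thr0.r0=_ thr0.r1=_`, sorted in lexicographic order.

outcome vector order: (thr0.r0,thr0.r1)
|SC outcomes| = 3

thr0.r0=0 thr0.r1=0
thr0.r0=0 thr0.r1=1
thr0.r0=2 thr0.r1=1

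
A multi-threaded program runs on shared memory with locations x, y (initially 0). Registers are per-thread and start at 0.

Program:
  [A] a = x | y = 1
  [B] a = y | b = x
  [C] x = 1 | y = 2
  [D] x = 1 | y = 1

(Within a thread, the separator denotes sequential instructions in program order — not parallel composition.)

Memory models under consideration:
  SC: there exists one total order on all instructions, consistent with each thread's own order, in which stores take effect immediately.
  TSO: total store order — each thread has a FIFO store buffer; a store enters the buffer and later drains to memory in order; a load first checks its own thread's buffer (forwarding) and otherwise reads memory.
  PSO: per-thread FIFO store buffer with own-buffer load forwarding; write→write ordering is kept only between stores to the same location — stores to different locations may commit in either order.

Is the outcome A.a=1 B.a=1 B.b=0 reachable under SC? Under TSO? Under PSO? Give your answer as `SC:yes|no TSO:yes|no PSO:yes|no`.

SC:no TSO:no PSO:yes

outcome vector order: (A.a,B.a,B.b)
under SC → 0/0/0 0/0/1 0/1/0 0/1/1 0/2/1 1/0/0 1/0/1 1/1/1 1/2/1
under TSO → 0/0/0 0/0/1 0/1/0 0/1/1 0/2/1 1/0/0 1/0/1 1/1/1 1/2/1
under PSO → 0/0/0 0/0/1 0/1/0 0/1/1 0/2/0 0/2/1 1/0/0 1/0/1 1/1/0 1/1/1 1/2/0 1/2/1
target 1/1/0 ∈ {PSO}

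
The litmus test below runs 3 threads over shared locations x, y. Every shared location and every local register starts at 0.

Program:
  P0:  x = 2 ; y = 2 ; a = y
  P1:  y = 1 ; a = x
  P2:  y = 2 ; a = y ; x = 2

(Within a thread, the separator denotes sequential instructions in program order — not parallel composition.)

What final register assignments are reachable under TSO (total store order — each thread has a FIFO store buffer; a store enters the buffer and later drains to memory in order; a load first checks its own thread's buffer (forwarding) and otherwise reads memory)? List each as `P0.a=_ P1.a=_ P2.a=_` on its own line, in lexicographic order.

P0.a=1 P1.a=0 P2.a=1
P0.a=1 P1.a=0 P2.a=2
P0.a=1 P1.a=2 P2.a=1
P0.a=1 P1.a=2 P2.a=2
P0.a=2 P1.a=0 P2.a=1
P0.a=2 P1.a=0 P2.a=2
P0.a=2 P1.a=2 P2.a=1
P0.a=2 P1.a=2 P2.a=2

outcome vector order: (P0.a,P1.a,P2.a)
|TSO outcomes| = 8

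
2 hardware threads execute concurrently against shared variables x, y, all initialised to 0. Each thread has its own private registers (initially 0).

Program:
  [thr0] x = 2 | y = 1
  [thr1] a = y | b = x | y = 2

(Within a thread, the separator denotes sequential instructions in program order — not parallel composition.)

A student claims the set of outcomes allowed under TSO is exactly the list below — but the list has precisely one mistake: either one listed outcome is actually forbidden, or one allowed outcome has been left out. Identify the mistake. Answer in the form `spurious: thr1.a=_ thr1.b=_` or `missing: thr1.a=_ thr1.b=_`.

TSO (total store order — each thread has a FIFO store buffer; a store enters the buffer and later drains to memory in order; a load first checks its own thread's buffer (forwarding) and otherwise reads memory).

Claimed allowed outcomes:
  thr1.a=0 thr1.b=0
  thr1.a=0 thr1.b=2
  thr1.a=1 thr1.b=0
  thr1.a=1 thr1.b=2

outcome vector order: (thr1.a,thr1.b)
TSO (3): <0 0>; <0 2>; <1 2>
claimed∖TSO = {<1 0>}

spurious: thr1.a=1 thr1.b=0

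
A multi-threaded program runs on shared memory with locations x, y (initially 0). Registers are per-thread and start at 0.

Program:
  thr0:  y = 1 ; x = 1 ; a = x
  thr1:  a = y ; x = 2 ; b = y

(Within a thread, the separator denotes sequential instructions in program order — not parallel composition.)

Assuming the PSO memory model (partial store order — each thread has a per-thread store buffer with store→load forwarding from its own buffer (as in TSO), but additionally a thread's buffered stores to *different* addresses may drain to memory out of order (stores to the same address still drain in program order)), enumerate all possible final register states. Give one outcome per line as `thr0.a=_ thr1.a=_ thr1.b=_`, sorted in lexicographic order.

outcome vector order: (thr0.a,thr1.a,thr1.b)
|PSO outcomes| = 6

thr0.a=1 thr1.a=0 thr1.b=0
thr0.a=1 thr1.a=0 thr1.b=1
thr0.a=1 thr1.a=1 thr1.b=1
thr0.a=2 thr1.a=0 thr1.b=0
thr0.a=2 thr1.a=0 thr1.b=1
thr0.a=2 thr1.a=1 thr1.b=1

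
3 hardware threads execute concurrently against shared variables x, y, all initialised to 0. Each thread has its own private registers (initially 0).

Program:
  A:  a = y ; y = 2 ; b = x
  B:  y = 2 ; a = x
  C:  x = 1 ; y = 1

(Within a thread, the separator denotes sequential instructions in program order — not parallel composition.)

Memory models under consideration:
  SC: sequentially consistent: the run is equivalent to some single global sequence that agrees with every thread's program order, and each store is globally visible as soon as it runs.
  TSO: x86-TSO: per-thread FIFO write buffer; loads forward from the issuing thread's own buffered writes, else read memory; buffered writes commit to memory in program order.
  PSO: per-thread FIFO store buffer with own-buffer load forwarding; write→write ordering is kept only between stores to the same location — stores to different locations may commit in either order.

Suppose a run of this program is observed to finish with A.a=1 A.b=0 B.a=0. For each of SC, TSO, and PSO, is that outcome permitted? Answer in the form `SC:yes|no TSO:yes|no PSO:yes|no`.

outcome vector order: (A.a,A.b,B.a)
SC (10): 000 001 010 011 110 111 200 201 210 211
TSO (10): 000 001 010 011 110 111 200 201 210 211
PSO (12): 000 001 010 011 100 101 110 111 200 201 210 211
target 100 ∈ {PSO}

SC:no TSO:no PSO:yes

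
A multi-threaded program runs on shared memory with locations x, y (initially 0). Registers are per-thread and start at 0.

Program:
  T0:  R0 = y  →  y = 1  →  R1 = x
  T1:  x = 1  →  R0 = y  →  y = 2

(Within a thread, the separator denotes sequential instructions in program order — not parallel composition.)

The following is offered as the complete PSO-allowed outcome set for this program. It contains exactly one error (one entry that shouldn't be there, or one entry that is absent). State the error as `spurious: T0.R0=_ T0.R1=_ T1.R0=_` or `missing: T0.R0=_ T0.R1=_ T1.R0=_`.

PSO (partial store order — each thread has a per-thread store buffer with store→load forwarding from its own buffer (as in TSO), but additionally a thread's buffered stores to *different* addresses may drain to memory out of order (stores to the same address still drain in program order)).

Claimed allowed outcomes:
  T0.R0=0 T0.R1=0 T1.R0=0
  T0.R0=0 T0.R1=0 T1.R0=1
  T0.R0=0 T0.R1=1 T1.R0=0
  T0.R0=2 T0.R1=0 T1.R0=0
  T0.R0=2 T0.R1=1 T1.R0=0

missing: T0.R0=0 T0.R1=1 T1.R0=1

outcome vector order: (T0.R0,T0.R1,T1.R0)
PSO: 6 outcomes — {0/0/0; 0/0/1; 0/1/0; 0/1/1; 2/0/0; 2/1/0}
PSO∖claimed = {0/1/1}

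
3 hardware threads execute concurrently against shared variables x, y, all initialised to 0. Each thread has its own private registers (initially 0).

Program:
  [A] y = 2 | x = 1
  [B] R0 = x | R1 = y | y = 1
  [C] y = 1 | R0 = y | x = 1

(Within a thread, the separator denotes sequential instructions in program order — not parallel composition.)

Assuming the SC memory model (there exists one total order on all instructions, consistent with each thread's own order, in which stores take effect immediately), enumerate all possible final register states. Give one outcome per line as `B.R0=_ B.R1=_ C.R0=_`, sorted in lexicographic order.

outcome vector order: (B.R0,B.R1,C.R0)
|SC outcomes| = 9

B.R0=0 B.R1=0 C.R0=1
B.R0=0 B.R1=0 C.R0=2
B.R0=0 B.R1=1 C.R0=1
B.R0=0 B.R1=1 C.R0=2
B.R0=0 B.R1=2 C.R0=1
B.R0=0 B.R1=2 C.R0=2
B.R0=1 B.R1=1 C.R0=1
B.R0=1 B.R1=2 C.R0=1
B.R0=1 B.R1=2 C.R0=2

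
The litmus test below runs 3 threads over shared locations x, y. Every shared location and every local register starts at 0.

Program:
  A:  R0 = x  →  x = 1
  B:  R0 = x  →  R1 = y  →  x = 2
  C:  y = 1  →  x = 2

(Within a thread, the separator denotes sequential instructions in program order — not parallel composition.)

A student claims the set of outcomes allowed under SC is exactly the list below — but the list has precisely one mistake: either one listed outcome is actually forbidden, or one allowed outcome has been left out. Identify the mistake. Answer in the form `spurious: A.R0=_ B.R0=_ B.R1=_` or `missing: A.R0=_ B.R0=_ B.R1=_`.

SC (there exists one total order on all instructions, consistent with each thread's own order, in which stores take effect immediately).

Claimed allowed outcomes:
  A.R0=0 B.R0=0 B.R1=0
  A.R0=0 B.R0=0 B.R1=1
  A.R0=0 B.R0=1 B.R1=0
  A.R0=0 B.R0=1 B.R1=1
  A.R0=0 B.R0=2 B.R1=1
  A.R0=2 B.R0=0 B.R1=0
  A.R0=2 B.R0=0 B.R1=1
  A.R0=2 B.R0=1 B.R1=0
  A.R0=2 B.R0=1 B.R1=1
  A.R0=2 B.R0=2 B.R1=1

spurious: A.R0=2 B.R0=1 B.R1=0

outcome vector order: (A.R0,B.R0,B.R1)
under SC → <0 0 0>, <0 0 1>, <0 1 0>, <0 1 1>, <0 2 1>, <2 0 0>, <2 0 1>, <2 1 1>, <2 2 1>
claimed∖SC = {<2 1 0>}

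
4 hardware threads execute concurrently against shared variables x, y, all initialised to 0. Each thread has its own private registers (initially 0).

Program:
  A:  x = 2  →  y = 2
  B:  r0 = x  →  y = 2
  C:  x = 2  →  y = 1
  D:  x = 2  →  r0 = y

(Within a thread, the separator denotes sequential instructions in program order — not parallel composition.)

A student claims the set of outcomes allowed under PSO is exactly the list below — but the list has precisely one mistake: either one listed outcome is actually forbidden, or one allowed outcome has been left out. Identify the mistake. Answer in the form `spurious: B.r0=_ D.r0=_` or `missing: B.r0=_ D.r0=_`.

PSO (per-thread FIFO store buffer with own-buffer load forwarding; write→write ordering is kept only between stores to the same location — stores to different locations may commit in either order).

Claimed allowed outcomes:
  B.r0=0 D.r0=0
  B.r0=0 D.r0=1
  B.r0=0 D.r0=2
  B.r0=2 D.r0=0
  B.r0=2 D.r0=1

outcome vector order: (B.r0,D.r0)
[PSO] allowed = {0/0; 0/1; 0/2; 2/0; 2/1; 2/2}
PSO∖claimed = {2/2}

missing: B.r0=2 D.r0=2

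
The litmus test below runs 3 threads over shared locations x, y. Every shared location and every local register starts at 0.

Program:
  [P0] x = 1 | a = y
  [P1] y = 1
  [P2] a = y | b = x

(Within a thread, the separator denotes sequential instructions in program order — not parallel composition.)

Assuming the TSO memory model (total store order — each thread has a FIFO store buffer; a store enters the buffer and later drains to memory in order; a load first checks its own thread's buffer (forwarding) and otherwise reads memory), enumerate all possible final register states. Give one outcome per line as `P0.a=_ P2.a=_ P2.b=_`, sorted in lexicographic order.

P0.a=0 P2.a=0 P2.b=0
P0.a=0 P2.a=0 P2.b=1
P0.a=0 P2.a=1 P2.b=0
P0.a=0 P2.a=1 P2.b=1
P0.a=1 P2.a=0 P2.b=0
P0.a=1 P2.a=0 P2.b=1
P0.a=1 P2.a=1 P2.b=0
P0.a=1 P2.a=1 P2.b=1

outcome vector order: (P0.a,P2.a,P2.b)
|TSO outcomes| = 8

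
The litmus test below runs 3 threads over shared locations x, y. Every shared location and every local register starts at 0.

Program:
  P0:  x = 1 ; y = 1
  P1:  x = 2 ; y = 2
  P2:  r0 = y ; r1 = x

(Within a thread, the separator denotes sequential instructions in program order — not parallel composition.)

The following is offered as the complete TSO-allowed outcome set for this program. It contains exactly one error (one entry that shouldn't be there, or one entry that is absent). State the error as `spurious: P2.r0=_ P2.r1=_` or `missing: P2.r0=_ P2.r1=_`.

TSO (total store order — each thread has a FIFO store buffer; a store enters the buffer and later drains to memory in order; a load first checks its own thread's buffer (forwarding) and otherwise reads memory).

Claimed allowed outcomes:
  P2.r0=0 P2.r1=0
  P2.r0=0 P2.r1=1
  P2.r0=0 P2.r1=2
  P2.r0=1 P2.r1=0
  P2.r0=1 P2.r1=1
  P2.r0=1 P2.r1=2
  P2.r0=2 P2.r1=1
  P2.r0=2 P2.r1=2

spurious: P2.r0=1 P2.r1=0

outcome vector order: (P2.r0,P2.r1)
TSO: 7 outcomes — {(0,0); (0,1); (0,2); (1,1); (1,2); (2,1); (2,2)}
claimed∖TSO = {(1,0)}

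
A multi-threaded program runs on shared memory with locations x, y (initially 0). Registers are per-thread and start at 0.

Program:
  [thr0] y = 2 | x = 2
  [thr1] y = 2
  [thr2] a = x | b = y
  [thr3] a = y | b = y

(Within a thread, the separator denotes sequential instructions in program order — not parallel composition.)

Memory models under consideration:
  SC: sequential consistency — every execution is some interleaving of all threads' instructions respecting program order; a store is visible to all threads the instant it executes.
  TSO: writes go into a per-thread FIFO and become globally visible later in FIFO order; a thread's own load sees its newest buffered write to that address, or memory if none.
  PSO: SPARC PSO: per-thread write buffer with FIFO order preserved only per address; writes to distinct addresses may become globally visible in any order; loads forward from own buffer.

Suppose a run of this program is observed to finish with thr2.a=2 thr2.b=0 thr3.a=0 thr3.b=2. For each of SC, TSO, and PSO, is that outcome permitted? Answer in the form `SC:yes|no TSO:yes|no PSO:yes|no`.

SC:no TSO:no PSO:yes

outcome vector order: (thr2.a,thr2.b,thr3.a,thr3.b)
SC: 9 outcomes — {(0,0,0,0) (0,0,0,2) (0,0,2,2) (0,2,0,0) (0,2,0,2) (0,2,2,2) (2,2,0,0) (2,2,0,2) (2,2,2,2)}
TSO: 9 outcomes — {(0,0,0,0) (0,0,0,2) (0,0,2,2) (0,2,0,0) (0,2,0,2) (0,2,2,2) (2,2,0,0) (2,2,0,2) (2,2,2,2)}
PSO: 12 outcomes — {(0,0,0,0) (0,0,0,2) (0,0,2,2) (0,2,0,0) (0,2,0,2) (0,2,2,2) (2,0,0,0) (2,0,0,2) (2,0,2,2) (2,2,0,0) (2,2,0,2) (2,2,2,2)}
target (2,0,0,2) ∈ {PSO}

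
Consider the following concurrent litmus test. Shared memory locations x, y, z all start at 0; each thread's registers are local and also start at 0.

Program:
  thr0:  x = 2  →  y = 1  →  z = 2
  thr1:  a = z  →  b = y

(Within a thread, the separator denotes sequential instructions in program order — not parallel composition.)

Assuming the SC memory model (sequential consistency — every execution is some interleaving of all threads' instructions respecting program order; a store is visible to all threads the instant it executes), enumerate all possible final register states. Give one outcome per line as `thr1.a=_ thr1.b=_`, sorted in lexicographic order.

outcome vector order: (thr1.a,thr1.b)
|SC outcomes| = 3

thr1.a=0 thr1.b=0
thr1.a=0 thr1.b=1
thr1.a=2 thr1.b=1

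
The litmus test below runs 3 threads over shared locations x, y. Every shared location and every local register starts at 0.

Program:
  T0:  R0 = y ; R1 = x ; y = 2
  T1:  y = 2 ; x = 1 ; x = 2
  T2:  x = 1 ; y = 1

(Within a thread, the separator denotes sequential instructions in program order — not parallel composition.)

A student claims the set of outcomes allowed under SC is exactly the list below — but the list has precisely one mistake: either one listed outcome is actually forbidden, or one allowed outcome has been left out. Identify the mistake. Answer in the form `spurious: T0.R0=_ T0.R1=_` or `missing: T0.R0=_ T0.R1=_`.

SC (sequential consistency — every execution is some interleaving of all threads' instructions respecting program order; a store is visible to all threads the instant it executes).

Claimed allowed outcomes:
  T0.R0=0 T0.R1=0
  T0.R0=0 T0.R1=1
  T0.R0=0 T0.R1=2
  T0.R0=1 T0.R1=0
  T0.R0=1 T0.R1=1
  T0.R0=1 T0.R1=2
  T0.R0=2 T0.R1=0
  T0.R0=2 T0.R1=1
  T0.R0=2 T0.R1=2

outcome vector order: (T0.R0,T0.R1)
under SC → 00, 01, 02, 11, 12, 20, 21, 22
claimed∖SC = {10}

spurious: T0.R0=1 T0.R1=0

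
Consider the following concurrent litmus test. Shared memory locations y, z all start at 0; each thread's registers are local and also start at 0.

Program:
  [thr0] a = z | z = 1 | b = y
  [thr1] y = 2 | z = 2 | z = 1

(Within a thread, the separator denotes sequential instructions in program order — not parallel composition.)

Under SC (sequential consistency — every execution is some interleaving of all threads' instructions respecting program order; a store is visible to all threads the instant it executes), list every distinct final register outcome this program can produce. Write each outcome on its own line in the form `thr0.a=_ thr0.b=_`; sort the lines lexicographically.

outcome vector order: (thr0.a,thr0.b)
|SC outcomes| = 4

thr0.a=0 thr0.b=0
thr0.a=0 thr0.b=2
thr0.a=1 thr0.b=2
thr0.a=2 thr0.b=2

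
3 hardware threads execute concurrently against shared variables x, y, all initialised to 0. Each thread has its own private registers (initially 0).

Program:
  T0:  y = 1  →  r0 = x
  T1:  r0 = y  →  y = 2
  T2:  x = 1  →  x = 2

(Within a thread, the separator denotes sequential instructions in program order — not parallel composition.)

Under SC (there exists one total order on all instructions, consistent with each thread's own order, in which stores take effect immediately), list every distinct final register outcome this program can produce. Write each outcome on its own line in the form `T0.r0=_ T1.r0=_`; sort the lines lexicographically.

outcome vector order: (T0.r0,T1.r0)
|SC outcomes| = 6

T0.r0=0 T1.r0=0
T0.r0=0 T1.r0=1
T0.r0=1 T1.r0=0
T0.r0=1 T1.r0=1
T0.r0=2 T1.r0=0
T0.r0=2 T1.r0=1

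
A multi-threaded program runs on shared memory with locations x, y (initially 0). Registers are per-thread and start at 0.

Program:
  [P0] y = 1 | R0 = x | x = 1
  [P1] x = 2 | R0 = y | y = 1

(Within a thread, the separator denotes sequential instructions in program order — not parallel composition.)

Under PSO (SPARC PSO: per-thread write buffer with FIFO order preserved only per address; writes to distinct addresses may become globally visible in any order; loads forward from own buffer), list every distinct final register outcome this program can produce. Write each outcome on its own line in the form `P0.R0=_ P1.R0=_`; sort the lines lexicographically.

outcome vector order: (P0.R0,P1.R0)
|PSO outcomes| = 4

P0.R0=0 P1.R0=0
P0.R0=0 P1.R0=1
P0.R0=2 P1.R0=0
P0.R0=2 P1.R0=1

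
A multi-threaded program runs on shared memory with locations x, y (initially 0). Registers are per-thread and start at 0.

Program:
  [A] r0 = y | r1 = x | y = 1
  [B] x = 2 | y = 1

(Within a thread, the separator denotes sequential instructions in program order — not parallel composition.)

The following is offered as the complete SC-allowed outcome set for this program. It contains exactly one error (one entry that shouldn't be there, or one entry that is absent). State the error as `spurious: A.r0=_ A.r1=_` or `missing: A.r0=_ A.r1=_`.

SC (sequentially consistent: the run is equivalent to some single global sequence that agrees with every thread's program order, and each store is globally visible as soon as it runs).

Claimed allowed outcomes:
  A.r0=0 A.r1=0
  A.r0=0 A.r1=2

missing: A.r0=1 A.r1=2

outcome vector order: (A.r0,A.r1)
SC (3): <0 0> <0 2> <1 2>
SC∖claimed = {<1 2>}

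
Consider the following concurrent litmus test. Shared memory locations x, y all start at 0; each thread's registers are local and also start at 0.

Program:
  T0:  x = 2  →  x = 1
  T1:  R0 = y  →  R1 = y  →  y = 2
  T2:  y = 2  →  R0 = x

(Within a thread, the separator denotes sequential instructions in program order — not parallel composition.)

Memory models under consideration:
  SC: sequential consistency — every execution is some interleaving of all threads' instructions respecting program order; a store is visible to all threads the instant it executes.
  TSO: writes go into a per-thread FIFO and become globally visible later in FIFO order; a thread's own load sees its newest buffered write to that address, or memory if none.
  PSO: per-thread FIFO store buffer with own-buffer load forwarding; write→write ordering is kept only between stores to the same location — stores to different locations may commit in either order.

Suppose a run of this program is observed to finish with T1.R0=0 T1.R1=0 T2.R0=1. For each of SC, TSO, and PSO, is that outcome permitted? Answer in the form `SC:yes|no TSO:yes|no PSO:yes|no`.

SC:yes TSO:yes PSO:yes

outcome vector order: (T1.R0,T1.R1,T2.R0)
SC (9): (0,0,0); (0,0,1); (0,0,2); (0,2,0); (0,2,1); (0,2,2); (2,2,0); (2,2,1); (2,2,2)
TSO (9): (0,0,0); (0,0,1); (0,0,2); (0,2,0); (0,2,1); (0,2,2); (2,2,0); (2,2,1); (2,2,2)
PSO (9): (0,0,0); (0,0,1); (0,0,2); (0,2,0); (0,2,1); (0,2,2); (2,2,0); (2,2,1); (2,2,2)
target (0,0,1) ∈ {SC,TSO,PSO}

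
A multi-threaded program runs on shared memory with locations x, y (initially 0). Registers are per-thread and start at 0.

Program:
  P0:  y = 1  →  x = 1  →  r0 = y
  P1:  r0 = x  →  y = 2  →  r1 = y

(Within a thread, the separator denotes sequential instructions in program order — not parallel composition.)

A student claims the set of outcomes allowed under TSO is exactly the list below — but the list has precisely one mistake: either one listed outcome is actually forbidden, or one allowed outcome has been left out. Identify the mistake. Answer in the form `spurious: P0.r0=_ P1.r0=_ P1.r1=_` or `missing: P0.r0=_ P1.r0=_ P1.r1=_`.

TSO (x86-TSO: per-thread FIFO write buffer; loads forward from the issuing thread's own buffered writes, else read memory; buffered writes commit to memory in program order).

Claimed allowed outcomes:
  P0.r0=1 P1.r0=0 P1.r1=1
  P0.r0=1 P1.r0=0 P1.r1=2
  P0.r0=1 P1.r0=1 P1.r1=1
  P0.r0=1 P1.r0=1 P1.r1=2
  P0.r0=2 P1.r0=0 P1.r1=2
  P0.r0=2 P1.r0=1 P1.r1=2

spurious: P0.r0=1 P1.r0=1 P1.r1=1

outcome vector order: (P0.r0,P1.r0,P1.r1)
TSO: 5 outcomes — {101 102 112 202 212}
claimed∖TSO = {111}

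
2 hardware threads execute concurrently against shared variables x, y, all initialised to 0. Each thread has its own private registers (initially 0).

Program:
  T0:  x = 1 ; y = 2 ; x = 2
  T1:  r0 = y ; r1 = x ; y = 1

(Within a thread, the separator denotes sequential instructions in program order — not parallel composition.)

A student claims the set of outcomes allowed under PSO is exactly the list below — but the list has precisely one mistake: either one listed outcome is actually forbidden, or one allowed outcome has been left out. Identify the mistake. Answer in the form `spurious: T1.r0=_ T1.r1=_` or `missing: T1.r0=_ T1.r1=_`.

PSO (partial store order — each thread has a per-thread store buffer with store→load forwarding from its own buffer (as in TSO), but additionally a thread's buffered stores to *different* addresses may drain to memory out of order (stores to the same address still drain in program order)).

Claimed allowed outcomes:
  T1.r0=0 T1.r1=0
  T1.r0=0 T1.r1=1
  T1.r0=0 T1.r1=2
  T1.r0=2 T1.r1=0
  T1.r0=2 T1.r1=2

outcome vector order: (T1.r0,T1.r1)
PSO: 6 outcomes — {0/0, 0/1, 0/2, 2/0, 2/1, 2/2}
PSO∖claimed = {2/1}

missing: T1.r0=2 T1.r1=1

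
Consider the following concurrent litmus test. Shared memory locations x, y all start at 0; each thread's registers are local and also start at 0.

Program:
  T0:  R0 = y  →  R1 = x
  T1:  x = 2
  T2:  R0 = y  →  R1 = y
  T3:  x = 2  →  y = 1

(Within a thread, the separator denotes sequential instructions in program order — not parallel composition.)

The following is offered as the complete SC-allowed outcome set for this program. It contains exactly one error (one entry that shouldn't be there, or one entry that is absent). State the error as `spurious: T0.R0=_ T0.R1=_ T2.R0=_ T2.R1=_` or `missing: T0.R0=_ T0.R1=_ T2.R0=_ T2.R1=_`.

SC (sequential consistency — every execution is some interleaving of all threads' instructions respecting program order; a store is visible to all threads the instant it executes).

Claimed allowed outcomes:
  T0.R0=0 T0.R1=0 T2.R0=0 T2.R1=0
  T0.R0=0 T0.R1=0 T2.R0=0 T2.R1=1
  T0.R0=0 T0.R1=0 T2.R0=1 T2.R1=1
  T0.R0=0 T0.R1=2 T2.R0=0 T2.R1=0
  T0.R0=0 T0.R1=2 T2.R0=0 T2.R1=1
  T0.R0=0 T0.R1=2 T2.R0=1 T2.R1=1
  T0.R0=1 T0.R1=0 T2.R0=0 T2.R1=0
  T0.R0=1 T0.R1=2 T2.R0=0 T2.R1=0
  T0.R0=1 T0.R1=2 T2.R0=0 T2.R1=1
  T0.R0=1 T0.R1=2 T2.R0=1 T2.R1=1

spurious: T0.R0=1 T0.R1=0 T2.R0=0 T2.R1=0

outcome vector order: (T0.R0,T0.R1,T2.R0,T2.R1)
under SC → <0 0 0 0>, <0 0 0 1>, <0 0 1 1>, <0 2 0 0>, <0 2 0 1>, <0 2 1 1>, <1 2 0 0>, <1 2 0 1>, <1 2 1 1>
claimed∖SC = {<1 0 0 0>}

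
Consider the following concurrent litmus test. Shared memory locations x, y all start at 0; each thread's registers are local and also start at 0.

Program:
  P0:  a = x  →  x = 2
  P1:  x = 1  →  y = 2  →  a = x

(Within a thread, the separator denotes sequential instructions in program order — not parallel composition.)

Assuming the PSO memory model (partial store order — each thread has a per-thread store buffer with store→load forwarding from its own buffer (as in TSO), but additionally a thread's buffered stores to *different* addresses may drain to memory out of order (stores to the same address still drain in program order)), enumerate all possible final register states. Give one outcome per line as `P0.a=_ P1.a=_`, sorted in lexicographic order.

outcome vector order: (P0.a,P1.a)
|PSO outcomes| = 4

P0.a=0 P1.a=1
P0.a=0 P1.a=2
P0.a=1 P1.a=1
P0.a=1 P1.a=2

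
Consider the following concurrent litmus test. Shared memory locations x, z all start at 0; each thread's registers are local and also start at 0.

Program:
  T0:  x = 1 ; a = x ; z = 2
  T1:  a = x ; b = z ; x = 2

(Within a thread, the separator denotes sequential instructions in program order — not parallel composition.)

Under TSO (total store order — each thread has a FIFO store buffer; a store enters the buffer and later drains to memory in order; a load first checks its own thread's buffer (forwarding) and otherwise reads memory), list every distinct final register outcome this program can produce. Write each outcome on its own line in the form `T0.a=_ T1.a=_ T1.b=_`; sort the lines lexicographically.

T0.a=1 T1.a=0 T1.b=0
T0.a=1 T1.a=0 T1.b=2
T0.a=1 T1.a=1 T1.b=0
T0.a=1 T1.a=1 T1.b=2
T0.a=2 T1.a=0 T1.b=0
T0.a=2 T1.a=1 T1.b=0

outcome vector order: (T0.a,T1.a,T1.b)
|TSO outcomes| = 6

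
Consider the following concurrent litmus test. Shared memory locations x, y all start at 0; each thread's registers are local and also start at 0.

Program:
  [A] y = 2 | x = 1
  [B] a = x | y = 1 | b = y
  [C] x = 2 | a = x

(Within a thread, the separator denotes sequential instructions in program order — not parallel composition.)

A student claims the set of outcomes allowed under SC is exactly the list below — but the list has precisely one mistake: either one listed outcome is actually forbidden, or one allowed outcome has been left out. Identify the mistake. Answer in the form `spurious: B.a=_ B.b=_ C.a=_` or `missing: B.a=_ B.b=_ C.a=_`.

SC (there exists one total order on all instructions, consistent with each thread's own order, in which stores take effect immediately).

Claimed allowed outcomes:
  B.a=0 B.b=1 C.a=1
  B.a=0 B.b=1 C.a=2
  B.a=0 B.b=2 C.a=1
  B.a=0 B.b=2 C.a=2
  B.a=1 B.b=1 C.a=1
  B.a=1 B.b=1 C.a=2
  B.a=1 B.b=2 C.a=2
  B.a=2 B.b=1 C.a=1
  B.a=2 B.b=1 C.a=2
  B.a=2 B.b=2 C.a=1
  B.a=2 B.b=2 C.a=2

outcome vector order: (B.a,B.b,C.a)
[SC] allowed = {0/1/1, 0/1/2, 0/2/1, 0/2/2, 1/1/1, 1/1/2, 2/1/1, 2/1/2, 2/2/1, 2/2/2}
claimed∖SC = {1/2/2}

spurious: B.a=1 B.b=2 C.a=2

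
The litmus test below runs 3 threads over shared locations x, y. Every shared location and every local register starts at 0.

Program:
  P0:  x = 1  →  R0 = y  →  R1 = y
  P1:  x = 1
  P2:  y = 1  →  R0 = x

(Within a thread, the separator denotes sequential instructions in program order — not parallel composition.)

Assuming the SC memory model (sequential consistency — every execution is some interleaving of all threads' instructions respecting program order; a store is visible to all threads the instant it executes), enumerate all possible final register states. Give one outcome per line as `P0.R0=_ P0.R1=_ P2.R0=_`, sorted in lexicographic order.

P0.R0=0 P0.R1=0 P2.R0=1
P0.R0=0 P0.R1=1 P2.R0=1
P0.R0=1 P0.R1=1 P2.R0=0
P0.R0=1 P0.R1=1 P2.R0=1

outcome vector order: (P0.R0,P0.R1,P2.R0)
|SC outcomes| = 4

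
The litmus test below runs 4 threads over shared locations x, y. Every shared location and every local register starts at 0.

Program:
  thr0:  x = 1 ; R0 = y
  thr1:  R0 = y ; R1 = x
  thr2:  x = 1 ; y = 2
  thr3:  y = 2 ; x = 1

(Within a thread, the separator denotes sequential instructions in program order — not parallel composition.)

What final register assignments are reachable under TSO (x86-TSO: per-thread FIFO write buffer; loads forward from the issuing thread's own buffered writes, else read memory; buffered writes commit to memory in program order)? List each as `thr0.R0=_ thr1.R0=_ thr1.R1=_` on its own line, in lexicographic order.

outcome vector order: (thr0.R0,thr1.R0,thr1.R1)
|TSO outcomes| = 8

thr0.R0=0 thr1.R0=0 thr1.R1=0
thr0.R0=0 thr1.R0=0 thr1.R1=1
thr0.R0=0 thr1.R0=2 thr1.R1=0
thr0.R0=0 thr1.R0=2 thr1.R1=1
thr0.R0=2 thr1.R0=0 thr1.R1=0
thr0.R0=2 thr1.R0=0 thr1.R1=1
thr0.R0=2 thr1.R0=2 thr1.R1=0
thr0.R0=2 thr1.R0=2 thr1.R1=1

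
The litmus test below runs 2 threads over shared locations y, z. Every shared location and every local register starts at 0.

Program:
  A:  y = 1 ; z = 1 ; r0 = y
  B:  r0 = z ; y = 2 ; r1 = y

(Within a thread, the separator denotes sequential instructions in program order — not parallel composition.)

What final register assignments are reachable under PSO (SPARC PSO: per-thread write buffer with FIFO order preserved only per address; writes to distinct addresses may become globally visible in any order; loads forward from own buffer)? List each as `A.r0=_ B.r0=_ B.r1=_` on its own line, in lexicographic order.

outcome vector order: (A.r0,B.r0,B.r1)
|PSO outcomes| = 6

A.r0=1 B.r0=0 B.r1=1
A.r0=1 B.r0=0 B.r1=2
A.r0=1 B.r0=1 B.r1=1
A.r0=1 B.r0=1 B.r1=2
A.r0=2 B.r0=0 B.r1=2
A.r0=2 B.r0=1 B.r1=2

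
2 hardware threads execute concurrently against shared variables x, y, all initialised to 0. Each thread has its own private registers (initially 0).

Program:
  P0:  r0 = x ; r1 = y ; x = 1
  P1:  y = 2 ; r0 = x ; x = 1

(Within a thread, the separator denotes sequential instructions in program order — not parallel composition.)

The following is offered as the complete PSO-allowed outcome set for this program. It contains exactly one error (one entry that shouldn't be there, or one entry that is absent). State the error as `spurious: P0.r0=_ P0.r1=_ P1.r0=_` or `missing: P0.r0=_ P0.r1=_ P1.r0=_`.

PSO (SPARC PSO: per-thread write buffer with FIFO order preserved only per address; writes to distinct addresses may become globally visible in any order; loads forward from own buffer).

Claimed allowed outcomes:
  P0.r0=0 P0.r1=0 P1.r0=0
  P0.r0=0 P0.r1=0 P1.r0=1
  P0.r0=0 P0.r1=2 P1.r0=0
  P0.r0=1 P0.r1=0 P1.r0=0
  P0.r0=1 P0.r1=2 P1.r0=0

outcome vector order: (P0.r0,P0.r1,P1.r0)
PSO (6): <0 0 0> <0 0 1> <0 2 0> <0 2 1> <1 0 0> <1 2 0>
PSO∖claimed = {<0 2 1>}

missing: P0.r0=0 P0.r1=2 P1.r0=1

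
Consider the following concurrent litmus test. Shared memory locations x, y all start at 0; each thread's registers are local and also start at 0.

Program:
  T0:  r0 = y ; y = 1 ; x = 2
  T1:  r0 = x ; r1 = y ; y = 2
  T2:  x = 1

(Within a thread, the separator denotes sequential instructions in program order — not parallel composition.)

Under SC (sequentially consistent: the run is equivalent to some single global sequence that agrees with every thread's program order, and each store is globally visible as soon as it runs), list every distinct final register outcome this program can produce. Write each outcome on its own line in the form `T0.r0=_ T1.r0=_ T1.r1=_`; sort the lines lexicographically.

T0.r0=0 T1.r0=0 T1.r1=0
T0.r0=0 T1.r0=0 T1.r1=1
T0.r0=0 T1.r0=1 T1.r1=0
T0.r0=0 T1.r0=1 T1.r1=1
T0.r0=0 T1.r0=2 T1.r1=1
T0.r0=2 T1.r0=0 T1.r1=0
T0.r0=2 T1.r0=1 T1.r1=0

outcome vector order: (T0.r0,T1.r0,T1.r1)
|SC outcomes| = 7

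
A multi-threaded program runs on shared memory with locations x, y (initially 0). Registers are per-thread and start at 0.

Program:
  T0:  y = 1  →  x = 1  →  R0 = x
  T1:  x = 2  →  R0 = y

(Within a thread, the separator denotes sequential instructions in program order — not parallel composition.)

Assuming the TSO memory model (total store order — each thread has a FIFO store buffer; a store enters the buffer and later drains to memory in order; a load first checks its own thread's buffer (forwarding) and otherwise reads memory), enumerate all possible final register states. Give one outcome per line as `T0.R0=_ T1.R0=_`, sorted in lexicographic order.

outcome vector order: (T0.R0,T1.R0)
|TSO outcomes| = 4

T0.R0=1 T1.R0=0
T0.R0=1 T1.R0=1
T0.R0=2 T1.R0=0
T0.R0=2 T1.R0=1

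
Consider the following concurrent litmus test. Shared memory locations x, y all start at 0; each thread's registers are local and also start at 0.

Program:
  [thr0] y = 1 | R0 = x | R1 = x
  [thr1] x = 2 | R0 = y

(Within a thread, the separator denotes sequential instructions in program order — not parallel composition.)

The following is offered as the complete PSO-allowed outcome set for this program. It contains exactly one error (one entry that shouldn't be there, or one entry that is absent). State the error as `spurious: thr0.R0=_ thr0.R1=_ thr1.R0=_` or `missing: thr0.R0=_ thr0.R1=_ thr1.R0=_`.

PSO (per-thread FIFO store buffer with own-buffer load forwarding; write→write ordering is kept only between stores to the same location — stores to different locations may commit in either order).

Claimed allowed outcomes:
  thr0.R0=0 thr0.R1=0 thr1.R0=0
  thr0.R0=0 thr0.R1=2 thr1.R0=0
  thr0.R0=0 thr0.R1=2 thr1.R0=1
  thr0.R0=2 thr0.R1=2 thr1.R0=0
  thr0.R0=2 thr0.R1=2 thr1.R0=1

missing: thr0.R0=0 thr0.R1=0 thr1.R0=1

outcome vector order: (thr0.R0,thr0.R1,thr1.R0)
PSO: 6 outcomes — {<0 0 0>, <0 0 1>, <0 2 0>, <0 2 1>, <2 2 0>, <2 2 1>}
PSO∖claimed = {<0 0 1>}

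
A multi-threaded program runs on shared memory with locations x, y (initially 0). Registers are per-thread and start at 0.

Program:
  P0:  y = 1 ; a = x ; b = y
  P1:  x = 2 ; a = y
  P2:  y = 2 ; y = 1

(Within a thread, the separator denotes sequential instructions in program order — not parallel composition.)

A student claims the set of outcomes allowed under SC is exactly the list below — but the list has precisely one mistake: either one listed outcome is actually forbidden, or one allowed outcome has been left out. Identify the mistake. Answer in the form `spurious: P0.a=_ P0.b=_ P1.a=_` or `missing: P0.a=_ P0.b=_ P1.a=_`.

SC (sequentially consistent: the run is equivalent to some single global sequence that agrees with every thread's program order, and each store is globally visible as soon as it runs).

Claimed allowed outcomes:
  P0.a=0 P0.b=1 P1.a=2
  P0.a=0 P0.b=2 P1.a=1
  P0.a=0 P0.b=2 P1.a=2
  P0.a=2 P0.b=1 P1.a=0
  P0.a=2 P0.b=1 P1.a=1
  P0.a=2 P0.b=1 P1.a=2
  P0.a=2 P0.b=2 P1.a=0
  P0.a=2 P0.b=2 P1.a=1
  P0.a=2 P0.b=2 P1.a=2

missing: P0.a=0 P0.b=1 P1.a=1

outcome vector order: (P0.a,P0.b,P1.a)
[SC] allowed = {0/1/1, 0/1/2, 0/2/1, 0/2/2, 2/1/0, 2/1/1, 2/1/2, 2/2/0, 2/2/1, 2/2/2}
SC∖claimed = {0/1/1}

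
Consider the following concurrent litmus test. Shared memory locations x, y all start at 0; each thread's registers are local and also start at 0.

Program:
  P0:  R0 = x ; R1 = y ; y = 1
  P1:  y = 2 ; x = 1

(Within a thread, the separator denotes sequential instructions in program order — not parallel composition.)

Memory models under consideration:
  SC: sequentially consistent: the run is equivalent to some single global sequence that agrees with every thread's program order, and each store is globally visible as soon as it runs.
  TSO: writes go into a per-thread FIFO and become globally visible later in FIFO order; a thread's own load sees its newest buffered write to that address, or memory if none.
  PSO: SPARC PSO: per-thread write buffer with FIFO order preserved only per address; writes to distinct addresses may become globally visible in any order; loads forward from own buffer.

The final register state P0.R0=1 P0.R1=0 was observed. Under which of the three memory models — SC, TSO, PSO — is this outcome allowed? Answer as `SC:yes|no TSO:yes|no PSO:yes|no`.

outcome vector order: (P0.R0,P0.R1)
SC (3): <0 0> <0 2> <1 2>
TSO (3): <0 0> <0 2> <1 2>
PSO (4): <0 0> <0 2> <1 0> <1 2>
target <1 0> ∈ {PSO}

SC:no TSO:no PSO:yes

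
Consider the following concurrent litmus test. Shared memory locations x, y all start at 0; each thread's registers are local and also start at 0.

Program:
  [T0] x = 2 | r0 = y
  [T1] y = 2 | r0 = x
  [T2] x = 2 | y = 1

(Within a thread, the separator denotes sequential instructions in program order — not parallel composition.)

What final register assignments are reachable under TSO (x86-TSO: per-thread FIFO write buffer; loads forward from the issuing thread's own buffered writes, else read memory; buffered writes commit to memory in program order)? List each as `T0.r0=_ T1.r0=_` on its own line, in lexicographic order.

T0.r0=0 T1.r0=0
T0.r0=0 T1.r0=2
T0.r0=1 T1.r0=0
T0.r0=1 T1.r0=2
T0.r0=2 T1.r0=0
T0.r0=2 T1.r0=2

outcome vector order: (T0.r0,T1.r0)
|TSO outcomes| = 6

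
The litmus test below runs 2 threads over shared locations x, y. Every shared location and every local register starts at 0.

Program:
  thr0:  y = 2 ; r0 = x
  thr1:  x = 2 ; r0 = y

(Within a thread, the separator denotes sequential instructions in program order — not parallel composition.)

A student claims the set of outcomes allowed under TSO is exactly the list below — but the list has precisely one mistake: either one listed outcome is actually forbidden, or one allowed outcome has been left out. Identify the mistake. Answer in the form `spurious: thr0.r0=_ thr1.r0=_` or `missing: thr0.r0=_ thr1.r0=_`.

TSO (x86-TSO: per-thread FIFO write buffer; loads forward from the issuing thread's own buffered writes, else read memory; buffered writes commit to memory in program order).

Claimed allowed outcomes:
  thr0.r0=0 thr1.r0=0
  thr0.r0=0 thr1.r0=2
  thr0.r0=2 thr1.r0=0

outcome vector order: (thr0.r0,thr1.r0)
[TSO] allowed = {00 02 20 22}
TSO∖claimed = {22}

missing: thr0.r0=2 thr1.r0=2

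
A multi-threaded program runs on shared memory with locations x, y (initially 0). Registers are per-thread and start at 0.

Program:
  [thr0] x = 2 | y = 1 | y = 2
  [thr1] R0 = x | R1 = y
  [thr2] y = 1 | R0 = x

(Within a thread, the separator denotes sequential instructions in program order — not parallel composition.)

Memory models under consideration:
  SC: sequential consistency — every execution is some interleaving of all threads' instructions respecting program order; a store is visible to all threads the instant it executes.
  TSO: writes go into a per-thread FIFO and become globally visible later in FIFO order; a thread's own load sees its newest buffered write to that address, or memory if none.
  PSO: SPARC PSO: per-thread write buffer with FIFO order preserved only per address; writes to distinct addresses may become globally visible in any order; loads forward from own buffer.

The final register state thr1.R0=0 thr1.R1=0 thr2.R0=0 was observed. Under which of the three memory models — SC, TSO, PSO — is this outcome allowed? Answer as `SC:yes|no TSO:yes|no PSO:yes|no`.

SC:yes TSO:yes PSO:yes

outcome vector order: (thr1.R0,thr1.R1,thr2.R0)
under SC → 000, 002, 010, 012, 020, 022, 202, 210, 212, 220, 222
under TSO → 000, 002, 010, 012, 020, 022, 200, 202, 210, 212, 220, 222
under PSO → 000, 002, 010, 012, 020, 022, 200, 202, 210, 212, 220, 222
target 000 ∈ {SC,TSO,PSO}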